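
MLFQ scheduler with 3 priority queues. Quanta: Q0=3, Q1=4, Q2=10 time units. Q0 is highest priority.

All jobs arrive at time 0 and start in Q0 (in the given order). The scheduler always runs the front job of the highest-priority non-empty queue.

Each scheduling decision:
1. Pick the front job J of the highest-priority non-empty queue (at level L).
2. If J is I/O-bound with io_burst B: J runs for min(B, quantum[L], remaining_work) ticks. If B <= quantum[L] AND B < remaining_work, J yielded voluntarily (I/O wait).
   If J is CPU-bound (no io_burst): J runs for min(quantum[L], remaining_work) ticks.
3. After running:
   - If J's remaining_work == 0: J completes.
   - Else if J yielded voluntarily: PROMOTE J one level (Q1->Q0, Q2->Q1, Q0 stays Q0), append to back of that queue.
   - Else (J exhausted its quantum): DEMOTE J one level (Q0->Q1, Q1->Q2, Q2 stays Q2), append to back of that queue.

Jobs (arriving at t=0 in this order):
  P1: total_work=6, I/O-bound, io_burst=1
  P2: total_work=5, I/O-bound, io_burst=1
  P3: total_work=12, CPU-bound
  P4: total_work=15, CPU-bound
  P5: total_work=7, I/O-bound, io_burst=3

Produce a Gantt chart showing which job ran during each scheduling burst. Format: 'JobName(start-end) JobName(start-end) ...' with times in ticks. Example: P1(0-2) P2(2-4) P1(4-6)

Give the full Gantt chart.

Answer: P1(0-1) P2(1-2) P3(2-5) P4(5-8) P5(8-11) P1(11-12) P2(12-13) P5(13-16) P1(16-17) P2(17-18) P5(18-19) P1(19-20) P2(20-21) P1(21-22) P2(22-23) P1(23-24) P3(24-28) P4(28-32) P3(32-37) P4(37-45)

Derivation:
t=0-1: P1@Q0 runs 1, rem=5, I/O yield, promote→Q0. Q0=[P2,P3,P4,P5,P1] Q1=[] Q2=[]
t=1-2: P2@Q0 runs 1, rem=4, I/O yield, promote→Q0. Q0=[P3,P4,P5,P1,P2] Q1=[] Q2=[]
t=2-5: P3@Q0 runs 3, rem=9, quantum used, demote→Q1. Q0=[P4,P5,P1,P2] Q1=[P3] Q2=[]
t=5-8: P4@Q0 runs 3, rem=12, quantum used, demote→Q1. Q0=[P5,P1,P2] Q1=[P3,P4] Q2=[]
t=8-11: P5@Q0 runs 3, rem=4, I/O yield, promote→Q0. Q0=[P1,P2,P5] Q1=[P3,P4] Q2=[]
t=11-12: P1@Q0 runs 1, rem=4, I/O yield, promote→Q0. Q0=[P2,P5,P1] Q1=[P3,P4] Q2=[]
t=12-13: P2@Q0 runs 1, rem=3, I/O yield, promote→Q0. Q0=[P5,P1,P2] Q1=[P3,P4] Q2=[]
t=13-16: P5@Q0 runs 3, rem=1, I/O yield, promote→Q0. Q0=[P1,P2,P5] Q1=[P3,P4] Q2=[]
t=16-17: P1@Q0 runs 1, rem=3, I/O yield, promote→Q0. Q0=[P2,P5,P1] Q1=[P3,P4] Q2=[]
t=17-18: P2@Q0 runs 1, rem=2, I/O yield, promote→Q0. Q0=[P5,P1,P2] Q1=[P3,P4] Q2=[]
t=18-19: P5@Q0 runs 1, rem=0, completes. Q0=[P1,P2] Q1=[P3,P4] Q2=[]
t=19-20: P1@Q0 runs 1, rem=2, I/O yield, promote→Q0. Q0=[P2,P1] Q1=[P3,P4] Q2=[]
t=20-21: P2@Q0 runs 1, rem=1, I/O yield, promote→Q0. Q0=[P1,P2] Q1=[P3,P4] Q2=[]
t=21-22: P1@Q0 runs 1, rem=1, I/O yield, promote→Q0. Q0=[P2,P1] Q1=[P3,P4] Q2=[]
t=22-23: P2@Q0 runs 1, rem=0, completes. Q0=[P1] Q1=[P3,P4] Q2=[]
t=23-24: P1@Q0 runs 1, rem=0, completes. Q0=[] Q1=[P3,P4] Q2=[]
t=24-28: P3@Q1 runs 4, rem=5, quantum used, demote→Q2. Q0=[] Q1=[P4] Q2=[P3]
t=28-32: P4@Q1 runs 4, rem=8, quantum used, demote→Q2. Q0=[] Q1=[] Q2=[P3,P4]
t=32-37: P3@Q2 runs 5, rem=0, completes. Q0=[] Q1=[] Q2=[P4]
t=37-45: P4@Q2 runs 8, rem=0, completes. Q0=[] Q1=[] Q2=[]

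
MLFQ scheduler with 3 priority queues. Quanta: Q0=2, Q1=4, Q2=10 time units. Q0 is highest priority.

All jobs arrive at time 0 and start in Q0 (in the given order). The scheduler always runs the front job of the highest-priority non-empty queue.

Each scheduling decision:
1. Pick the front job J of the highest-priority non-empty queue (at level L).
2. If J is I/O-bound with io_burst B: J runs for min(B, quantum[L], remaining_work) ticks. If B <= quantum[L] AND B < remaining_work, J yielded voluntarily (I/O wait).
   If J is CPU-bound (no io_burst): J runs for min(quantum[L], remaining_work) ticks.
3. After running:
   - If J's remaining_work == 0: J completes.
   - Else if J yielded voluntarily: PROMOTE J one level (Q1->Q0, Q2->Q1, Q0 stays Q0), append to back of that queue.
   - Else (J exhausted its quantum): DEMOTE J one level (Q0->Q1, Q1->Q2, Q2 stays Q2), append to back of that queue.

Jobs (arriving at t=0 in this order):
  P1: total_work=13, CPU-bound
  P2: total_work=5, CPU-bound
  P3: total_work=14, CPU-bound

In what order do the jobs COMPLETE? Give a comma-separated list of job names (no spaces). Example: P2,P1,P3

Answer: P2,P1,P3

Derivation:
t=0-2: P1@Q0 runs 2, rem=11, quantum used, demote→Q1. Q0=[P2,P3] Q1=[P1] Q2=[]
t=2-4: P2@Q0 runs 2, rem=3, quantum used, demote→Q1. Q0=[P3] Q1=[P1,P2] Q2=[]
t=4-6: P3@Q0 runs 2, rem=12, quantum used, demote→Q1. Q0=[] Q1=[P1,P2,P3] Q2=[]
t=6-10: P1@Q1 runs 4, rem=7, quantum used, demote→Q2. Q0=[] Q1=[P2,P3] Q2=[P1]
t=10-13: P2@Q1 runs 3, rem=0, completes. Q0=[] Q1=[P3] Q2=[P1]
t=13-17: P3@Q1 runs 4, rem=8, quantum used, demote→Q2. Q0=[] Q1=[] Q2=[P1,P3]
t=17-24: P1@Q2 runs 7, rem=0, completes. Q0=[] Q1=[] Q2=[P3]
t=24-32: P3@Q2 runs 8, rem=0, completes. Q0=[] Q1=[] Q2=[]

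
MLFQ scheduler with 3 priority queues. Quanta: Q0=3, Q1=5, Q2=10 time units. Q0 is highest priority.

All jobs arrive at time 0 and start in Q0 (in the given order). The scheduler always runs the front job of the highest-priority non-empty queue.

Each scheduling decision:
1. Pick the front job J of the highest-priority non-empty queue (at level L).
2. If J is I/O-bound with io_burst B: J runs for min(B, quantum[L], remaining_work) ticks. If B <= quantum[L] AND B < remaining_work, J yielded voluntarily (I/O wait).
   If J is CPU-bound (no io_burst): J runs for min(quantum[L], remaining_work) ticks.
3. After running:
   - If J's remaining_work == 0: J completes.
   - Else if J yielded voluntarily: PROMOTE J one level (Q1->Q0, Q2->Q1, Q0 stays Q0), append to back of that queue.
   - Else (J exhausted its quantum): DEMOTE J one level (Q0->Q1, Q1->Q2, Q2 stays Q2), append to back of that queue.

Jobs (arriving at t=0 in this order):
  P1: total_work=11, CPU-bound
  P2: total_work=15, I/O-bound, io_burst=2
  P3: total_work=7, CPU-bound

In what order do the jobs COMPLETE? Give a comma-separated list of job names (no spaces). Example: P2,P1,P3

t=0-3: P1@Q0 runs 3, rem=8, quantum used, demote→Q1. Q0=[P2,P3] Q1=[P1] Q2=[]
t=3-5: P2@Q0 runs 2, rem=13, I/O yield, promote→Q0. Q0=[P3,P2] Q1=[P1] Q2=[]
t=5-8: P3@Q0 runs 3, rem=4, quantum used, demote→Q1. Q0=[P2] Q1=[P1,P3] Q2=[]
t=8-10: P2@Q0 runs 2, rem=11, I/O yield, promote→Q0. Q0=[P2] Q1=[P1,P3] Q2=[]
t=10-12: P2@Q0 runs 2, rem=9, I/O yield, promote→Q0. Q0=[P2] Q1=[P1,P3] Q2=[]
t=12-14: P2@Q0 runs 2, rem=7, I/O yield, promote→Q0. Q0=[P2] Q1=[P1,P3] Q2=[]
t=14-16: P2@Q0 runs 2, rem=5, I/O yield, promote→Q0. Q0=[P2] Q1=[P1,P3] Q2=[]
t=16-18: P2@Q0 runs 2, rem=3, I/O yield, promote→Q0. Q0=[P2] Q1=[P1,P3] Q2=[]
t=18-20: P2@Q0 runs 2, rem=1, I/O yield, promote→Q0. Q0=[P2] Q1=[P1,P3] Q2=[]
t=20-21: P2@Q0 runs 1, rem=0, completes. Q0=[] Q1=[P1,P3] Q2=[]
t=21-26: P1@Q1 runs 5, rem=3, quantum used, demote→Q2. Q0=[] Q1=[P3] Q2=[P1]
t=26-30: P3@Q1 runs 4, rem=0, completes. Q0=[] Q1=[] Q2=[P1]
t=30-33: P1@Q2 runs 3, rem=0, completes. Q0=[] Q1=[] Q2=[]

Answer: P2,P3,P1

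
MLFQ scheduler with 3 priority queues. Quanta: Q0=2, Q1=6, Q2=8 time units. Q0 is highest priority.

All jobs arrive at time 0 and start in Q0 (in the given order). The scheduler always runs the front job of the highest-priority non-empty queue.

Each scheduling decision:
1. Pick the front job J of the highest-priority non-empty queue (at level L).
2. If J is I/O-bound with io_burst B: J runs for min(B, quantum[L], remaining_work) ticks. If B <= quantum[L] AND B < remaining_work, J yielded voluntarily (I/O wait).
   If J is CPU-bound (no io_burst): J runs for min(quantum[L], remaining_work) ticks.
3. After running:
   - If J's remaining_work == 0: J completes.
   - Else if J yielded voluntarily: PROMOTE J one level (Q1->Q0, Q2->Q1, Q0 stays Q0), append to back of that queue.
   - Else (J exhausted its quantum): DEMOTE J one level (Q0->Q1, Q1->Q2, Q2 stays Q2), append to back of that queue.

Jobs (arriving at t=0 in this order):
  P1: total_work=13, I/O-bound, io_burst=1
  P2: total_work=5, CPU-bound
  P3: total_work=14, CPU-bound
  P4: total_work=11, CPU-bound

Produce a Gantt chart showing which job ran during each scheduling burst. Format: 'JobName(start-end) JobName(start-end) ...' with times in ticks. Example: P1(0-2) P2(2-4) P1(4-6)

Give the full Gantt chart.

Answer: P1(0-1) P2(1-3) P3(3-5) P4(5-7) P1(7-8) P1(8-9) P1(9-10) P1(10-11) P1(11-12) P1(12-13) P1(13-14) P1(14-15) P1(15-16) P1(16-17) P1(17-18) P1(18-19) P2(19-22) P3(22-28) P4(28-34) P3(34-40) P4(40-43)

Derivation:
t=0-1: P1@Q0 runs 1, rem=12, I/O yield, promote→Q0. Q0=[P2,P3,P4,P1] Q1=[] Q2=[]
t=1-3: P2@Q0 runs 2, rem=3, quantum used, demote→Q1. Q0=[P3,P4,P1] Q1=[P2] Q2=[]
t=3-5: P3@Q0 runs 2, rem=12, quantum used, demote→Q1. Q0=[P4,P1] Q1=[P2,P3] Q2=[]
t=5-7: P4@Q0 runs 2, rem=9, quantum used, demote→Q1. Q0=[P1] Q1=[P2,P3,P4] Q2=[]
t=7-8: P1@Q0 runs 1, rem=11, I/O yield, promote→Q0. Q0=[P1] Q1=[P2,P3,P4] Q2=[]
t=8-9: P1@Q0 runs 1, rem=10, I/O yield, promote→Q0. Q0=[P1] Q1=[P2,P3,P4] Q2=[]
t=9-10: P1@Q0 runs 1, rem=9, I/O yield, promote→Q0. Q0=[P1] Q1=[P2,P3,P4] Q2=[]
t=10-11: P1@Q0 runs 1, rem=8, I/O yield, promote→Q0. Q0=[P1] Q1=[P2,P3,P4] Q2=[]
t=11-12: P1@Q0 runs 1, rem=7, I/O yield, promote→Q0. Q0=[P1] Q1=[P2,P3,P4] Q2=[]
t=12-13: P1@Q0 runs 1, rem=6, I/O yield, promote→Q0. Q0=[P1] Q1=[P2,P3,P4] Q2=[]
t=13-14: P1@Q0 runs 1, rem=5, I/O yield, promote→Q0. Q0=[P1] Q1=[P2,P3,P4] Q2=[]
t=14-15: P1@Q0 runs 1, rem=4, I/O yield, promote→Q0. Q0=[P1] Q1=[P2,P3,P4] Q2=[]
t=15-16: P1@Q0 runs 1, rem=3, I/O yield, promote→Q0. Q0=[P1] Q1=[P2,P3,P4] Q2=[]
t=16-17: P1@Q0 runs 1, rem=2, I/O yield, promote→Q0. Q0=[P1] Q1=[P2,P3,P4] Q2=[]
t=17-18: P1@Q0 runs 1, rem=1, I/O yield, promote→Q0. Q0=[P1] Q1=[P2,P3,P4] Q2=[]
t=18-19: P1@Q0 runs 1, rem=0, completes. Q0=[] Q1=[P2,P3,P4] Q2=[]
t=19-22: P2@Q1 runs 3, rem=0, completes. Q0=[] Q1=[P3,P4] Q2=[]
t=22-28: P3@Q1 runs 6, rem=6, quantum used, demote→Q2. Q0=[] Q1=[P4] Q2=[P3]
t=28-34: P4@Q1 runs 6, rem=3, quantum used, demote→Q2. Q0=[] Q1=[] Q2=[P3,P4]
t=34-40: P3@Q2 runs 6, rem=0, completes. Q0=[] Q1=[] Q2=[P4]
t=40-43: P4@Q2 runs 3, rem=0, completes. Q0=[] Q1=[] Q2=[]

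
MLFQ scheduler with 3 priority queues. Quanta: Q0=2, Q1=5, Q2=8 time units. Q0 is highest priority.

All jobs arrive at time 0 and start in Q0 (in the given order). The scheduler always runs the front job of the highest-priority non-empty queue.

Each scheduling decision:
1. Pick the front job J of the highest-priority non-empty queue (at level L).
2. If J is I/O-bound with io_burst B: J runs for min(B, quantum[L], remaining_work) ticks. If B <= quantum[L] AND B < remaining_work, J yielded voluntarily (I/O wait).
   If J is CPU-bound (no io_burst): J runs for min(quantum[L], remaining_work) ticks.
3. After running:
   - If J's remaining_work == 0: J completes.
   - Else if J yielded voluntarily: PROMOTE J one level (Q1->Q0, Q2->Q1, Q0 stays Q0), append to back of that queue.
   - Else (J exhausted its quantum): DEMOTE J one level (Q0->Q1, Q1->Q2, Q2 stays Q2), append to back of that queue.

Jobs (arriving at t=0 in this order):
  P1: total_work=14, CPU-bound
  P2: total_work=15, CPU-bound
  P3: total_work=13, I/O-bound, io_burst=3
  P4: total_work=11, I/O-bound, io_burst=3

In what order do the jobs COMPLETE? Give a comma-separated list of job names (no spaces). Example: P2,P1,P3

Answer: P4,P3,P1,P2

Derivation:
t=0-2: P1@Q0 runs 2, rem=12, quantum used, demote→Q1. Q0=[P2,P3,P4] Q1=[P1] Q2=[]
t=2-4: P2@Q0 runs 2, rem=13, quantum used, demote→Q1. Q0=[P3,P4] Q1=[P1,P2] Q2=[]
t=4-6: P3@Q0 runs 2, rem=11, quantum used, demote→Q1. Q0=[P4] Q1=[P1,P2,P3] Q2=[]
t=6-8: P4@Q0 runs 2, rem=9, quantum used, demote→Q1. Q0=[] Q1=[P1,P2,P3,P4] Q2=[]
t=8-13: P1@Q1 runs 5, rem=7, quantum used, demote→Q2. Q0=[] Q1=[P2,P3,P4] Q2=[P1]
t=13-18: P2@Q1 runs 5, rem=8, quantum used, demote→Q2. Q0=[] Q1=[P3,P4] Q2=[P1,P2]
t=18-21: P3@Q1 runs 3, rem=8, I/O yield, promote→Q0. Q0=[P3] Q1=[P4] Q2=[P1,P2]
t=21-23: P3@Q0 runs 2, rem=6, quantum used, demote→Q1. Q0=[] Q1=[P4,P3] Q2=[P1,P2]
t=23-26: P4@Q1 runs 3, rem=6, I/O yield, promote→Q0. Q0=[P4] Q1=[P3] Q2=[P1,P2]
t=26-28: P4@Q0 runs 2, rem=4, quantum used, demote→Q1. Q0=[] Q1=[P3,P4] Q2=[P1,P2]
t=28-31: P3@Q1 runs 3, rem=3, I/O yield, promote→Q0. Q0=[P3] Q1=[P4] Q2=[P1,P2]
t=31-33: P3@Q0 runs 2, rem=1, quantum used, demote→Q1. Q0=[] Q1=[P4,P3] Q2=[P1,P2]
t=33-36: P4@Q1 runs 3, rem=1, I/O yield, promote→Q0. Q0=[P4] Q1=[P3] Q2=[P1,P2]
t=36-37: P4@Q0 runs 1, rem=0, completes. Q0=[] Q1=[P3] Q2=[P1,P2]
t=37-38: P3@Q1 runs 1, rem=0, completes. Q0=[] Q1=[] Q2=[P1,P2]
t=38-45: P1@Q2 runs 7, rem=0, completes. Q0=[] Q1=[] Q2=[P2]
t=45-53: P2@Q2 runs 8, rem=0, completes. Q0=[] Q1=[] Q2=[]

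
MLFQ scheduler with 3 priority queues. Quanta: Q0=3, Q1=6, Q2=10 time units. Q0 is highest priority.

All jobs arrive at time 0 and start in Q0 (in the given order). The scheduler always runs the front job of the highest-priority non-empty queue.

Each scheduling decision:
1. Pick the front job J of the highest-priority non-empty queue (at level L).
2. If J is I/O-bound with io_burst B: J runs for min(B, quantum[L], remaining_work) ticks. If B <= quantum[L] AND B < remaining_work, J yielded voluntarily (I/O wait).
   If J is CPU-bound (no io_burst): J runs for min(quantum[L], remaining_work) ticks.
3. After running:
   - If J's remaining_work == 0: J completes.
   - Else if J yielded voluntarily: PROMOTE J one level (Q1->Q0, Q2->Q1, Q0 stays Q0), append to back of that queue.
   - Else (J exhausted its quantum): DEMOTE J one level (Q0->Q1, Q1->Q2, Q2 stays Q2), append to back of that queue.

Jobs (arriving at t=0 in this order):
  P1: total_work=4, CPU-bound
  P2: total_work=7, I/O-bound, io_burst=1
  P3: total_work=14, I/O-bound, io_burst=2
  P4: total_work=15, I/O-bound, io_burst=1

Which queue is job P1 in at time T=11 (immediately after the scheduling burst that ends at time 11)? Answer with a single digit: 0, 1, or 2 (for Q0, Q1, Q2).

t=0-3: P1@Q0 runs 3, rem=1, quantum used, demote→Q1. Q0=[P2,P3,P4] Q1=[P1] Q2=[]
t=3-4: P2@Q0 runs 1, rem=6, I/O yield, promote→Q0. Q0=[P3,P4,P2] Q1=[P1] Q2=[]
t=4-6: P3@Q0 runs 2, rem=12, I/O yield, promote→Q0. Q0=[P4,P2,P3] Q1=[P1] Q2=[]
t=6-7: P4@Q0 runs 1, rem=14, I/O yield, promote→Q0. Q0=[P2,P3,P4] Q1=[P1] Q2=[]
t=7-8: P2@Q0 runs 1, rem=5, I/O yield, promote→Q0. Q0=[P3,P4,P2] Q1=[P1] Q2=[]
t=8-10: P3@Q0 runs 2, rem=10, I/O yield, promote→Q0. Q0=[P4,P2,P3] Q1=[P1] Q2=[]
t=10-11: P4@Q0 runs 1, rem=13, I/O yield, promote→Q0. Q0=[P2,P3,P4] Q1=[P1] Q2=[]
t=11-12: P2@Q0 runs 1, rem=4, I/O yield, promote→Q0. Q0=[P3,P4,P2] Q1=[P1] Q2=[]
t=12-14: P3@Q0 runs 2, rem=8, I/O yield, promote→Q0. Q0=[P4,P2,P3] Q1=[P1] Q2=[]
t=14-15: P4@Q0 runs 1, rem=12, I/O yield, promote→Q0. Q0=[P2,P3,P4] Q1=[P1] Q2=[]
t=15-16: P2@Q0 runs 1, rem=3, I/O yield, promote→Q0. Q0=[P3,P4,P2] Q1=[P1] Q2=[]
t=16-18: P3@Q0 runs 2, rem=6, I/O yield, promote→Q0. Q0=[P4,P2,P3] Q1=[P1] Q2=[]
t=18-19: P4@Q0 runs 1, rem=11, I/O yield, promote→Q0. Q0=[P2,P3,P4] Q1=[P1] Q2=[]
t=19-20: P2@Q0 runs 1, rem=2, I/O yield, promote→Q0. Q0=[P3,P4,P2] Q1=[P1] Q2=[]
t=20-22: P3@Q0 runs 2, rem=4, I/O yield, promote→Q0. Q0=[P4,P2,P3] Q1=[P1] Q2=[]
t=22-23: P4@Q0 runs 1, rem=10, I/O yield, promote→Q0. Q0=[P2,P3,P4] Q1=[P1] Q2=[]
t=23-24: P2@Q0 runs 1, rem=1, I/O yield, promote→Q0. Q0=[P3,P4,P2] Q1=[P1] Q2=[]
t=24-26: P3@Q0 runs 2, rem=2, I/O yield, promote→Q0. Q0=[P4,P2,P3] Q1=[P1] Q2=[]
t=26-27: P4@Q0 runs 1, rem=9, I/O yield, promote→Q0. Q0=[P2,P3,P4] Q1=[P1] Q2=[]
t=27-28: P2@Q0 runs 1, rem=0, completes. Q0=[P3,P4] Q1=[P1] Q2=[]
t=28-30: P3@Q0 runs 2, rem=0, completes. Q0=[P4] Q1=[P1] Q2=[]
t=30-31: P4@Q0 runs 1, rem=8, I/O yield, promote→Q0. Q0=[P4] Q1=[P1] Q2=[]
t=31-32: P4@Q0 runs 1, rem=7, I/O yield, promote→Q0. Q0=[P4] Q1=[P1] Q2=[]
t=32-33: P4@Q0 runs 1, rem=6, I/O yield, promote→Q0. Q0=[P4] Q1=[P1] Q2=[]
t=33-34: P4@Q0 runs 1, rem=5, I/O yield, promote→Q0. Q0=[P4] Q1=[P1] Q2=[]
t=34-35: P4@Q0 runs 1, rem=4, I/O yield, promote→Q0. Q0=[P4] Q1=[P1] Q2=[]
t=35-36: P4@Q0 runs 1, rem=3, I/O yield, promote→Q0. Q0=[P4] Q1=[P1] Q2=[]
t=36-37: P4@Q0 runs 1, rem=2, I/O yield, promote→Q0. Q0=[P4] Q1=[P1] Q2=[]
t=37-38: P4@Q0 runs 1, rem=1, I/O yield, promote→Q0. Q0=[P4] Q1=[P1] Q2=[]
t=38-39: P4@Q0 runs 1, rem=0, completes. Q0=[] Q1=[P1] Q2=[]
t=39-40: P1@Q1 runs 1, rem=0, completes. Q0=[] Q1=[] Q2=[]

Answer: 1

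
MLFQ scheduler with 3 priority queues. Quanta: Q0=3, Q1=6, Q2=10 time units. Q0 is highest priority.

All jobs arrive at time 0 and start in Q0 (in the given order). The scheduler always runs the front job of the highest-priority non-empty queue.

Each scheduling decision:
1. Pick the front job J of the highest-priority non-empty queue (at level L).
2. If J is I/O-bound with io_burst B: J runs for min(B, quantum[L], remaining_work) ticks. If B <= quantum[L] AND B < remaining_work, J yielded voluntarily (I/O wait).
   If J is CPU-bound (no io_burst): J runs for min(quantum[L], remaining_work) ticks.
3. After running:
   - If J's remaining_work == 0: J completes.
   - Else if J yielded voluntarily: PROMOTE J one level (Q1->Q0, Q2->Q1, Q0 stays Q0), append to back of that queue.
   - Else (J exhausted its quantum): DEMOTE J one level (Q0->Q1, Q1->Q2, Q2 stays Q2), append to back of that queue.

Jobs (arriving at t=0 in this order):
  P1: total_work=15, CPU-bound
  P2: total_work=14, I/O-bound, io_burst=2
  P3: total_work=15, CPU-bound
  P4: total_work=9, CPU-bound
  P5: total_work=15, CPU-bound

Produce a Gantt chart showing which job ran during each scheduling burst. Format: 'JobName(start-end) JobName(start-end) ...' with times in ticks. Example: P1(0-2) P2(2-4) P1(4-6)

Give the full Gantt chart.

t=0-3: P1@Q0 runs 3, rem=12, quantum used, demote→Q1. Q0=[P2,P3,P4,P5] Q1=[P1] Q2=[]
t=3-5: P2@Q0 runs 2, rem=12, I/O yield, promote→Q0. Q0=[P3,P4,P5,P2] Q1=[P1] Q2=[]
t=5-8: P3@Q0 runs 3, rem=12, quantum used, demote→Q1. Q0=[P4,P5,P2] Q1=[P1,P3] Q2=[]
t=8-11: P4@Q0 runs 3, rem=6, quantum used, demote→Q1. Q0=[P5,P2] Q1=[P1,P3,P4] Q2=[]
t=11-14: P5@Q0 runs 3, rem=12, quantum used, demote→Q1. Q0=[P2] Q1=[P1,P3,P4,P5] Q2=[]
t=14-16: P2@Q0 runs 2, rem=10, I/O yield, promote→Q0. Q0=[P2] Q1=[P1,P3,P4,P5] Q2=[]
t=16-18: P2@Q0 runs 2, rem=8, I/O yield, promote→Q0. Q0=[P2] Q1=[P1,P3,P4,P5] Q2=[]
t=18-20: P2@Q0 runs 2, rem=6, I/O yield, promote→Q0. Q0=[P2] Q1=[P1,P3,P4,P5] Q2=[]
t=20-22: P2@Q0 runs 2, rem=4, I/O yield, promote→Q0. Q0=[P2] Q1=[P1,P3,P4,P5] Q2=[]
t=22-24: P2@Q0 runs 2, rem=2, I/O yield, promote→Q0. Q0=[P2] Q1=[P1,P3,P4,P5] Q2=[]
t=24-26: P2@Q0 runs 2, rem=0, completes. Q0=[] Q1=[P1,P3,P4,P5] Q2=[]
t=26-32: P1@Q1 runs 6, rem=6, quantum used, demote→Q2. Q0=[] Q1=[P3,P4,P5] Q2=[P1]
t=32-38: P3@Q1 runs 6, rem=6, quantum used, demote→Q2. Q0=[] Q1=[P4,P5] Q2=[P1,P3]
t=38-44: P4@Q1 runs 6, rem=0, completes. Q0=[] Q1=[P5] Q2=[P1,P3]
t=44-50: P5@Q1 runs 6, rem=6, quantum used, demote→Q2. Q0=[] Q1=[] Q2=[P1,P3,P5]
t=50-56: P1@Q2 runs 6, rem=0, completes. Q0=[] Q1=[] Q2=[P3,P5]
t=56-62: P3@Q2 runs 6, rem=0, completes. Q0=[] Q1=[] Q2=[P5]
t=62-68: P5@Q2 runs 6, rem=0, completes. Q0=[] Q1=[] Q2=[]

Answer: P1(0-3) P2(3-5) P3(5-8) P4(8-11) P5(11-14) P2(14-16) P2(16-18) P2(18-20) P2(20-22) P2(22-24) P2(24-26) P1(26-32) P3(32-38) P4(38-44) P5(44-50) P1(50-56) P3(56-62) P5(62-68)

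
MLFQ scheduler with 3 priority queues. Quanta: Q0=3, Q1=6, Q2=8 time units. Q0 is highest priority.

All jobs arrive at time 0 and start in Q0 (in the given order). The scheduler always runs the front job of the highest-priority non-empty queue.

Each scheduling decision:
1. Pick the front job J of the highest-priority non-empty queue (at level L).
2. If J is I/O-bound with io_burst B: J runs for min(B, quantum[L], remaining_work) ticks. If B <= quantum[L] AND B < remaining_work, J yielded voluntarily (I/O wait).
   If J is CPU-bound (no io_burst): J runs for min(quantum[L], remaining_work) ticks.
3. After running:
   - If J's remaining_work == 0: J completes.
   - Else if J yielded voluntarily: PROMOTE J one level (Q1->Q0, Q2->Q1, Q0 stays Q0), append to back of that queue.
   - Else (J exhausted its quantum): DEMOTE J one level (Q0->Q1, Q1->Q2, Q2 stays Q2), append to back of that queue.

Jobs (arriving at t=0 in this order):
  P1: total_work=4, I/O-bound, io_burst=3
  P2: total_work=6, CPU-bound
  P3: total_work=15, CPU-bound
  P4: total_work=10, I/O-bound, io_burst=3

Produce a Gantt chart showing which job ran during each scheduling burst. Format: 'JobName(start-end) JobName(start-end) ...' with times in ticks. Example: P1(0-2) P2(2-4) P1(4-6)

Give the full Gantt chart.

t=0-3: P1@Q0 runs 3, rem=1, I/O yield, promote→Q0. Q0=[P2,P3,P4,P1] Q1=[] Q2=[]
t=3-6: P2@Q0 runs 3, rem=3, quantum used, demote→Q1. Q0=[P3,P4,P1] Q1=[P2] Q2=[]
t=6-9: P3@Q0 runs 3, rem=12, quantum used, demote→Q1. Q0=[P4,P1] Q1=[P2,P3] Q2=[]
t=9-12: P4@Q0 runs 3, rem=7, I/O yield, promote→Q0. Q0=[P1,P4] Q1=[P2,P3] Q2=[]
t=12-13: P1@Q0 runs 1, rem=0, completes. Q0=[P4] Q1=[P2,P3] Q2=[]
t=13-16: P4@Q0 runs 3, rem=4, I/O yield, promote→Q0. Q0=[P4] Q1=[P2,P3] Q2=[]
t=16-19: P4@Q0 runs 3, rem=1, I/O yield, promote→Q0. Q0=[P4] Q1=[P2,P3] Q2=[]
t=19-20: P4@Q0 runs 1, rem=0, completes. Q0=[] Q1=[P2,P3] Q2=[]
t=20-23: P2@Q1 runs 3, rem=0, completes. Q0=[] Q1=[P3] Q2=[]
t=23-29: P3@Q1 runs 6, rem=6, quantum used, demote→Q2. Q0=[] Q1=[] Q2=[P3]
t=29-35: P3@Q2 runs 6, rem=0, completes. Q0=[] Q1=[] Q2=[]

Answer: P1(0-3) P2(3-6) P3(6-9) P4(9-12) P1(12-13) P4(13-16) P4(16-19) P4(19-20) P2(20-23) P3(23-29) P3(29-35)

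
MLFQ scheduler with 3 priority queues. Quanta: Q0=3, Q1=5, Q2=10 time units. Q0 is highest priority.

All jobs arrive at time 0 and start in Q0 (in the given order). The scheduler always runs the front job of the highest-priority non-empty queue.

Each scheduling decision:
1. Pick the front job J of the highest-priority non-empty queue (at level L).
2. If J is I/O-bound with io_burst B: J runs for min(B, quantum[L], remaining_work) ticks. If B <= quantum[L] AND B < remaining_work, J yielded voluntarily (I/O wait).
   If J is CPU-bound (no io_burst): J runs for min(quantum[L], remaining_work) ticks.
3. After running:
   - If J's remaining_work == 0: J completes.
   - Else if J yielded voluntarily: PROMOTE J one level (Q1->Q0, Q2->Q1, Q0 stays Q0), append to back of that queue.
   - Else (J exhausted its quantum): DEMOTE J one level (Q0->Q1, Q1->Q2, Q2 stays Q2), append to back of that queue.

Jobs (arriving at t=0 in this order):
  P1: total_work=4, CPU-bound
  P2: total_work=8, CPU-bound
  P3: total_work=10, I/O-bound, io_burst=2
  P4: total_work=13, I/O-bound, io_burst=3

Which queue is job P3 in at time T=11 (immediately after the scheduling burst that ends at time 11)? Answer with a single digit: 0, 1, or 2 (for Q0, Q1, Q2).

t=0-3: P1@Q0 runs 3, rem=1, quantum used, demote→Q1. Q0=[P2,P3,P4] Q1=[P1] Q2=[]
t=3-6: P2@Q0 runs 3, rem=5, quantum used, demote→Q1. Q0=[P3,P4] Q1=[P1,P2] Q2=[]
t=6-8: P3@Q0 runs 2, rem=8, I/O yield, promote→Q0. Q0=[P4,P3] Q1=[P1,P2] Q2=[]
t=8-11: P4@Q0 runs 3, rem=10, I/O yield, promote→Q0. Q0=[P3,P4] Q1=[P1,P2] Q2=[]
t=11-13: P3@Q0 runs 2, rem=6, I/O yield, promote→Q0. Q0=[P4,P3] Q1=[P1,P2] Q2=[]
t=13-16: P4@Q0 runs 3, rem=7, I/O yield, promote→Q0. Q0=[P3,P4] Q1=[P1,P2] Q2=[]
t=16-18: P3@Q0 runs 2, rem=4, I/O yield, promote→Q0. Q0=[P4,P3] Q1=[P1,P2] Q2=[]
t=18-21: P4@Q0 runs 3, rem=4, I/O yield, promote→Q0. Q0=[P3,P4] Q1=[P1,P2] Q2=[]
t=21-23: P3@Q0 runs 2, rem=2, I/O yield, promote→Q0. Q0=[P4,P3] Q1=[P1,P2] Q2=[]
t=23-26: P4@Q0 runs 3, rem=1, I/O yield, promote→Q0. Q0=[P3,P4] Q1=[P1,P2] Q2=[]
t=26-28: P3@Q0 runs 2, rem=0, completes. Q0=[P4] Q1=[P1,P2] Q2=[]
t=28-29: P4@Q0 runs 1, rem=0, completes. Q0=[] Q1=[P1,P2] Q2=[]
t=29-30: P1@Q1 runs 1, rem=0, completes. Q0=[] Q1=[P2] Q2=[]
t=30-35: P2@Q1 runs 5, rem=0, completes. Q0=[] Q1=[] Q2=[]

Answer: 0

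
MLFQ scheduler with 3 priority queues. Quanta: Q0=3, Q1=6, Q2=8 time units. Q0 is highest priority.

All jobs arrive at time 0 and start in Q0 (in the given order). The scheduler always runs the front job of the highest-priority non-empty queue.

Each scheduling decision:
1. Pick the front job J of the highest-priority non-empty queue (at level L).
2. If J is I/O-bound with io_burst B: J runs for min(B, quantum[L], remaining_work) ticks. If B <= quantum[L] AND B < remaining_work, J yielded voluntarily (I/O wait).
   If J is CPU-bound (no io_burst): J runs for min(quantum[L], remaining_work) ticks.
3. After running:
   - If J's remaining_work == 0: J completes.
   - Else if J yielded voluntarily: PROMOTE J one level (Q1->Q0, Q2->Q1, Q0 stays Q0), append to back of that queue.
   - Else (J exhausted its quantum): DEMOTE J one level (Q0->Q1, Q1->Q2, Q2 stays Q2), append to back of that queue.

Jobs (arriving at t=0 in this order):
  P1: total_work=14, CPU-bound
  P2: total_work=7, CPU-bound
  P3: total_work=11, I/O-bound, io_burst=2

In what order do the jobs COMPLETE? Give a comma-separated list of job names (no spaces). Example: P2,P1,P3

t=0-3: P1@Q0 runs 3, rem=11, quantum used, demote→Q1. Q0=[P2,P3] Q1=[P1] Q2=[]
t=3-6: P2@Q0 runs 3, rem=4, quantum used, demote→Q1. Q0=[P3] Q1=[P1,P2] Q2=[]
t=6-8: P3@Q0 runs 2, rem=9, I/O yield, promote→Q0. Q0=[P3] Q1=[P1,P2] Q2=[]
t=8-10: P3@Q0 runs 2, rem=7, I/O yield, promote→Q0. Q0=[P3] Q1=[P1,P2] Q2=[]
t=10-12: P3@Q0 runs 2, rem=5, I/O yield, promote→Q0. Q0=[P3] Q1=[P1,P2] Q2=[]
t=12-14: P3@Q0 runs 2, rem=3, I/O yield, promote→Q0. Q0=[P3] Q1=[P1,P2] Q2=[]
t=14-16: P3@Q0 runs 2, rem=1, I/O yield, promote→Q0. Q0=[P3] Q1=[P1,P2] Q2=[]
t=16-17: P3@Q0 runs 1, rem=0, completes. Q0=[] Q1=[P1,P2] Q2=[]
t=17-23: P1@Q1 runs 6, rem=5, quantum used, demote→Q2. Q0=[] Q1=[P2] Q2=[P1]
t=23-27: P2@Q1 runs 4, rem=0, completes. Q0=[] Q1=[] Q2=[P1]
t=27-32: P1@Q2 runs 5, rem=0, completes. Q0=[] Q1=[] Q2=[]

Answer: P3,P2,P1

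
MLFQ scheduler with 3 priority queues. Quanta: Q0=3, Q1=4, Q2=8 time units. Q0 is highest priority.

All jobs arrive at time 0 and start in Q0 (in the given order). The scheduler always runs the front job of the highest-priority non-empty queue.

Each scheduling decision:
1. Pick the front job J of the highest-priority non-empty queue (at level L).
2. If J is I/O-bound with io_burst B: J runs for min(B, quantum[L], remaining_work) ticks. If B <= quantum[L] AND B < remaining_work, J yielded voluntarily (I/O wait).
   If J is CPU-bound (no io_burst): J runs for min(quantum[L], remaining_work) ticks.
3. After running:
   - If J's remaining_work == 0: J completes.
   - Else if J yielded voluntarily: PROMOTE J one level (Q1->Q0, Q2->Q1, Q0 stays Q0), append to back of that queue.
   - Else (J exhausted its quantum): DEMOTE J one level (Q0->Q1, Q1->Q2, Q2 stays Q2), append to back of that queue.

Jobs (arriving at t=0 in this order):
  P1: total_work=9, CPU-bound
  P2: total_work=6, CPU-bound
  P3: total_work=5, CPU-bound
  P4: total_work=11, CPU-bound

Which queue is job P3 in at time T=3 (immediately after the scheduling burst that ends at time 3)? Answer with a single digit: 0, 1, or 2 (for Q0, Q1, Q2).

t=0-3: P1@Q0 runs 3, rem=6, quantum used, demote→Q1. Q0=[P2,P3,P4] Q1=[P1] Q2=[]
t=3-6: P2@Q0 runs 3, rem=3, quantum used, demote→Q1. Q0=[P3,P4] Q1=[P1,P2] Q2=[]
t=6-9: P3@Q0 runs 3, rem=2, quantum used, demote→Q1. Q0=[P4] Q1=[P1,P2,P3] Q2=[]
t=9-12: P4@Q0 runs 3, rem=8, quantum used, demote→Q1. Q0=[] Q1=[P1,P2,P3,P4] Q2=[]
t=12-16: P1@Q1 runs 4, rem=2, quantum used, demote→Q2. Q0=[] Q1=[P2,P3,P4] Q2=[P1]
t=16-19: P2@Q1 runs 3, rem=0, completes. Q0=[] Q1=[P3,P4] Q2=[P1]
t=19-21: P3@Q1 runs 2, rem=0, completes. Q0=[] Q1=[P4] Q2=[P1]
t=21-25: P4@Q1 runs 4, rem=4, quantum used, demote→Q2. Q0=[] Q1=[] Q2=[P1,P4]
t=25-27: P1@Q2 runs 2, rem=0, completes. Q0=[] Q1=[] Q2=[P4]
t=27-31: P4@Q2 runs 4, rem=0, completes. Q0=[] Q1=[] Q2=[]

Answer: 0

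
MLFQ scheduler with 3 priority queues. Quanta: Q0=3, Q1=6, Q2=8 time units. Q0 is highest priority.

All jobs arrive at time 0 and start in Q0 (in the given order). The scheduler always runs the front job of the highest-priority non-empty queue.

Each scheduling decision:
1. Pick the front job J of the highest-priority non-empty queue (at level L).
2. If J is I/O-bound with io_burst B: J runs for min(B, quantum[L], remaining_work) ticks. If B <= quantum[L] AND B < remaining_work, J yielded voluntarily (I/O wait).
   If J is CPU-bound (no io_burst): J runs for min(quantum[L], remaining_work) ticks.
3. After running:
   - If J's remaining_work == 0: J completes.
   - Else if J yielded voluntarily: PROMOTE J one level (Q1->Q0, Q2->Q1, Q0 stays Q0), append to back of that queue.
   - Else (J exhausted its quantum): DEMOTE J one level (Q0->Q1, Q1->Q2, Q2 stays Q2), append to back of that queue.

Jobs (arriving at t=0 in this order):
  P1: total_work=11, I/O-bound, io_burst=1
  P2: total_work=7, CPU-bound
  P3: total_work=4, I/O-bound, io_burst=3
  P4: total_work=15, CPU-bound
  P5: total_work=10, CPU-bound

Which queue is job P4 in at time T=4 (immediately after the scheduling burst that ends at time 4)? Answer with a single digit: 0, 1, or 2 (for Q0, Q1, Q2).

Answer: 0

Derivation:
t=0-1: P1@Q0 runs 1, rem=10, I/O yield, promote→Q0. Q0=[P2,P3,P4,P5,P1] Q1=[] Q2=[]
t=1-4: P2@Q0 runs 3, rem=4, quantum used, demote→Q1. Q0=[P3,P4,P5,P1] Q1=[P2] Q2=[]
t=4-7: P3@Q0 runs 3, rem=1, I/O yield, promote→Q0. Q0=[P4,P5,P1,P3] Q1=[P2] Q2=[]
t=7-10: P4@Q0 runs 3, rem=12, quantum used, demote→Q1. Q0=[P5,P1,P3] Q1=[P2,P4] Q2=[]
t=10-13: P5@Q0 runs 3, rem=7, quantum used, demote→Q1. Q0=[P1,P3] Q1=[P2,P4,P5] Q2=[]
t=13-14: P1@Q0 runs 1, rem=9, I/O yield, promote→Q0. Q0=[P3,P1] Q1=[P2,P4,P5] Q2=[]
t=14-15: P3@Q0 runs 1, rem=0, completes. Q0=[P1] Q1=[P2,P4,P5] Q2=[]
t=15-16: P1@Q0 runs 1, rem=8, I/O yield, promote→Q0. Q0=[P1] Q1=[P2,P4,P5] Q2=[]
t=16-17: P1@Q0 runs 1, rem=7, I/O yield, promote→Q0. Q0=[P1] Q1=[P2,P4,P5] Q2=[]
t=17-18: P1@Q0 runs 1, rem=6, I/O yield, promote→Q0. Q0=[P1] Q1=[P2,P4,P5] Q2=[]
t=18-19: P1@Q0 runs 1, rem=5, I/O yield, promote→Q0. Q0=[P1] Q1=[P2,P4,P5] Q2=[]
t=19-20: P1@Q0 runs 1, rem=4, I/O yield, promote→Q0. Q0=[P1] Q1=[P2,P4,P5] Q2=[]
t=20-21: P1@Q0 runs 1, rem=3, I/O yield, promote→Q0. Q0=[P1] Q1=[P2,P4,P5] Q2=[]
t=21-22: P1@Q0 runs 1, rem=2, I/O yield, promote→Q0. Q0=[P1] Q1=[P2,P4,P5] Q2=[]
t=22-23: P1@Q0 runs 1, rem=1, I/O yield, promote→Q0. Q0=[P1] Q1=[P2,P4,P5] Q2=[]
t=23-24: P1@Q0 runs 1, rem=0, completes. Q0=[] Q1=[P2,P4,P5] Q2=[]
t=24-28: P2@Q1 runs 4, rem=0, completes. Q0=[] Q1=[P4,P5] Q2=[]
t=28-34: P4@Q1 runs 6, rem=6, quantum used, demote→Q2. Q0=[] Q1=[P5] Q2=[P4]
t=34-40: P5@Q1 runs 6, rem=1, quantum used, demote→Q2. Q0=[] Q1=[] Q2=[P4,P5]
t=40-46: P4@Q2 runs 6, rem=0, completes. Q0=[] Q1=[] Q2=[P5]
t=46-47: P5@Q2 runs 1, rem=0, completes. Q0=[] Q1=[] Q2=[]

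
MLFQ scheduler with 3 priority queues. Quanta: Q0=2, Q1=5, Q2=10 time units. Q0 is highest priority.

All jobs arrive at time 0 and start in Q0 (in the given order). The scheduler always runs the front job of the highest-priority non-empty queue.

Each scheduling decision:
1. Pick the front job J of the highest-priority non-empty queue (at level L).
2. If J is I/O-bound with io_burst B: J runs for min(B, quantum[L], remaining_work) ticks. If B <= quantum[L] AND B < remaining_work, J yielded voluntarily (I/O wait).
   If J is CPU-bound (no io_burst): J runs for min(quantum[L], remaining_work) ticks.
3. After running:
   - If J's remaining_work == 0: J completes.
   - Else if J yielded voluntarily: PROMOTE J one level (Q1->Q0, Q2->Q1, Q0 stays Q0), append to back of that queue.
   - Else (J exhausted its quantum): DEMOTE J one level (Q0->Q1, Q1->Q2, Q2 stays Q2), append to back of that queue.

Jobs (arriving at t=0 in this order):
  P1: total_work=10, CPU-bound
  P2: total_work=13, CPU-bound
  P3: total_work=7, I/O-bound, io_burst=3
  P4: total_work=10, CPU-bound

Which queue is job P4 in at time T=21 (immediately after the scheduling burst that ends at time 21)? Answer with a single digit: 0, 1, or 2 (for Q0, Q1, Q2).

Answer: 1

Derivation:
t=0-2: P1@Q0 runs 2, rem=8, quantum used, demote→Q1. Q0=[P2,P3,P4] Q1=[P1] Q2=[]
t=2-4: P2@Q0 runs 2, rem=11, quantum used, demote→Q1. Q0=[P3,P4] Q1=[P1,P2] Q2=[]
t=4-6: P3@Q0 runs 2, rem=5, quantum used, demote→Q1. Q0=[P4] Q1=[P1,P2,P3] Q2=[]
t=6-8: P4@Q0 runs 2, rem=8, quantum used, demote→Q1. Q0=[] Q1=[P1,P2,P3,P4] Q2=[]
t=8-13: P1@Q1 runs 5, rem=3, quantum used, demote→Q2. Q0=[] Q1=[P2,P3,P4] Q2=[P1]
t=13-18: P2@Q1 runs 5, rem=6, quantum used, demote→Q2. Q0=[] Q1=[P3,P4] Q2=[P1,P2]
t=18-21: P3@Q1 runs 3, rem=2, I/O yield, promote→Q0. Q0=[P3] Q1=[P4] Q2=[P1,P2]
t=21-23: P3@Q0 runs 2, rem=0, completes. Q0=[] Q1=[P4] Q2=[P1,P2]
t=23-28: P4@Q1 runs 5, rem=3, quantum used, demote→Q2. Q0=[] Q1=[] Q2=[P1,P2,P4]
t=28-31: P1@Q2 runs 3, rem=0, completes. Q0=[] Q1=[] Q2=[P2,P4]
t=31-37: P2@Q2 runs 6, rem=0, completes. Q0=[] Q1=[] Q2=[P4]
t=37-40: P4@Q2 runs 3, rem=0, completes. Q0=[] Q1=[] Q2=[]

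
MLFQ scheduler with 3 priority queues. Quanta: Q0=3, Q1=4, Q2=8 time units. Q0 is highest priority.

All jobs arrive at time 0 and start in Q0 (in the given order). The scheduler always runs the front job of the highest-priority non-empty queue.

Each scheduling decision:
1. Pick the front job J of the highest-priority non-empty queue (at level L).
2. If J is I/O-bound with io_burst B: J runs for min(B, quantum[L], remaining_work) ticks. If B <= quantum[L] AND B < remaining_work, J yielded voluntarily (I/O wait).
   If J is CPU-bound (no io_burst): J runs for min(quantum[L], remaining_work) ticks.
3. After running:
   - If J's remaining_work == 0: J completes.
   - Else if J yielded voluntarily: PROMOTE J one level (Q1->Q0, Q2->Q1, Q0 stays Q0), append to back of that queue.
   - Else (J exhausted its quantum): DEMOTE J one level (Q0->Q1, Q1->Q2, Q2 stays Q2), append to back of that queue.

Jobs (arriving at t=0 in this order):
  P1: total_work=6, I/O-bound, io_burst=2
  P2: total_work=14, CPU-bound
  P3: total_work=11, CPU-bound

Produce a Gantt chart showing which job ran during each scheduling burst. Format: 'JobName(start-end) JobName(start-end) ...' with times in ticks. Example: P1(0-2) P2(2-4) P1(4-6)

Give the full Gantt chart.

Answer: P1(0-2) P2(2-5) P3(5-8) P1(8-10) P1(10-12) P2(12-16) P3(16-20) P2(20-27) P3(27-31)

Derivation:
t=0-2: P1@Q0 runs 2, rem=4, I/O yield, promote→Q0. Q0=[P2,P3,P1] Q1=[] Q2=[]
t=2-5: P2@Q0 runs 3, rem=11, quantum used, demote→Q1. Q0=[P3,P1] Q1=[P2] Q2=[]
t=5-8: P3@Q0 runs 3, rem=8, quantum used, demote→Q1. Q0=[P1] Q1=[P2,P3] Q2=[]
t=8-10: P1@Q0 runs 2, rem=2, I/O yield, promote→Q0. Q0=[P1] Q1=[P2,P3] Q2=[]
t=10-12: P1@Q0 runs 2, rem=0, completes. Q0=[] Q1=[P2,P3] Q2=[]
t=12-16: P2@Q1 runs 4, rem=7, quantum used, demote→Q2. Q0=[] Q1=[P3] Q2=[P2]
t=16-20: P3@Q1 runs 4, rem=4, quantum used, demote→Q2. Q0=[] Q1=[] Q2=[P2,P3]
t=20-27: P2@Q2 runs 7, rem=0, completes. Q0=[] Q1=[] Q2=[P3]
t=27-31: P3@Q2 runs 4, rem=0, completes. Q0=[] Q1=[] Q2=[]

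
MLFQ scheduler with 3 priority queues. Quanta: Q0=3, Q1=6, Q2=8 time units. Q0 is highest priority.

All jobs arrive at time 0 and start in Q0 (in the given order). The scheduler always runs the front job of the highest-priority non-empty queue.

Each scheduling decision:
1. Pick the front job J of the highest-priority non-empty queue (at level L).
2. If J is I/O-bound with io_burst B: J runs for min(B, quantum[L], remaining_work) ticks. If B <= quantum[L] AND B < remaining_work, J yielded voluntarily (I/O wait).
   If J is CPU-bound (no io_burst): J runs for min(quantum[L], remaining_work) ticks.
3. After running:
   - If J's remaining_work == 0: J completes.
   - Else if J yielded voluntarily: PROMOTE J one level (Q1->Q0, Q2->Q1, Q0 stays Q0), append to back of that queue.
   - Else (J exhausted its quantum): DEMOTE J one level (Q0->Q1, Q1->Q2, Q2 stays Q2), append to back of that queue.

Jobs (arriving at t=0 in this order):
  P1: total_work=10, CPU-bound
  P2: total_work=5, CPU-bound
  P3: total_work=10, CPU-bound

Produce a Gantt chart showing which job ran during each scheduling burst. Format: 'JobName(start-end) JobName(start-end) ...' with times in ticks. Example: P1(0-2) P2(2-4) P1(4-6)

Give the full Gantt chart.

Answer: P1(0-3) P2(3-6) P3(6-9) P1(9-15) P2(15-17) P3(17-23) P1(23-24) P3(24-25)

Derivation:
t=0-3: P1@Q0 runs 3, rem=7, quantum used, demote→Q1. Q0=[P2,P3] Q1=[P1] Q2=[]
t=3-6: P2@Q0 runs 3, rem=2, quantum used, demote→Q1. Q0=[P3] Q1=[P1,P2] Q2=[]
t=6-9: P3@Q0 runs 3, rem=7, quantum used, demote→Q1. Q0=[] Q1=[P1,P2,P3] Q2=[]
t=9-15: P1@Q1 runs 6, rem=1, quantum used, demote→Q2. Q0=[] Q1=[P2,P3] Q2=[P1]
t=15-17: P2@Q1 runs 2, rem=0, completes. Q0=[] Q1=[P3] Q2=[P1]
t=17-23: P3@Q1 runs 6, rem=1, quantum used, demote→Q2. Q0=[] Q1=[] Q2=[P1,P3]
t=23-24: P1@Q2 runs 1, rem=0, completes. Q0=[] Q1=[] Q2=[P3]
t=24-25: P3@Q2 runs 1, rem=0, completes. Q0=[] Q1=[] Q2=[]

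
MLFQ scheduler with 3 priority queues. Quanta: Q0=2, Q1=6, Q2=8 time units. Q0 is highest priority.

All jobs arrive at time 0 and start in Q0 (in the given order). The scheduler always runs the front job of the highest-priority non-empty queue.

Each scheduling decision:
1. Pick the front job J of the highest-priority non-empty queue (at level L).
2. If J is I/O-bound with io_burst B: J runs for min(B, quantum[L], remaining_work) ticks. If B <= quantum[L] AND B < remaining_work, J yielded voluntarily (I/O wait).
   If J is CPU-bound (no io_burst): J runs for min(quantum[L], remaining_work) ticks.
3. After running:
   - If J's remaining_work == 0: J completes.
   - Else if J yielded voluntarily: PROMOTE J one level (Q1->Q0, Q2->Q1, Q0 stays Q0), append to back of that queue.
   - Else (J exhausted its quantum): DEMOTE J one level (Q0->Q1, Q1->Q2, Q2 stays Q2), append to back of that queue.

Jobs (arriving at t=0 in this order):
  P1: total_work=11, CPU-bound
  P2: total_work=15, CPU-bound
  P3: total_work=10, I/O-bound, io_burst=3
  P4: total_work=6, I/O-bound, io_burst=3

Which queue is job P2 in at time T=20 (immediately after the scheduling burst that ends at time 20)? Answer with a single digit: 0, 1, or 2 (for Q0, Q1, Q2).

t=0-2: P1@Q0 runs 2, rem=9, quantum used, demote→Q1. Q0=[P2,P3,P4] Q1=[P1] Q2=[]
t=2-4: P2@Q0 runs 2, rem=13, quantum used, demote→Q1. Q0=[P3,P4] Q1=[P1,P2] Q2=[]
t=4-6: P3@Q0 runs 2, rem=8, quantum used, demote→Q1. Q0=[P4] Q1=[P1,P2,P3] Q2=[]
t=6-8: P4@Q0 runs 2, rem=4, quantum used, demote→Q1. Q0=[] Q1=[P1,P2,P3,P4] Q2=[]
t=8-14: P1@Q1 runs 6, rem=3, quantum used, demote→Q2. Q0=[] Q1=[P2,P3,P4] Q2=[P1]
t=14-20: P2@Q1 runs 6, rem=7, quantum used, demote→Q2. Q0=[] Q1=[P3,P4] Q2=[P1,P2]
t=20-23: P3@Q1 runs 3, rem=5, I/O yield, promote→Q0. Q0=[P3] Q1=[P4] Q2=[P1,P2]
t=23-25: P3@Q0 runs 2, rem=3, quantum used, demote→Q1. Q0=[] Q1=[P4,P3] Q2=[P1,P2]
t=25-28: P4@Q1 runs 3, rem=1, I/O yield, promote→Q0. Q0=[P4] Q1=[P3] Q2=[P1,P2]
t=28-29: P4@Q0 runs 1, rem=0, completes. Q0=[] Q1=[P3] Q2=[P1,P2]
t=29-32: P3@Q1 runs 3, rem=0, completes. Q0=[] Q1=[] Q2=[P1,P2]
t=32-35: P1@Q2 runs 3, rem=0, completes. Q0=[] Q1=[] Q2=[P2]
t=35-42: P2@Q2 runs 7, rem=0, completes. Q0=[] Q1=[] Q2=[]

Answer: 2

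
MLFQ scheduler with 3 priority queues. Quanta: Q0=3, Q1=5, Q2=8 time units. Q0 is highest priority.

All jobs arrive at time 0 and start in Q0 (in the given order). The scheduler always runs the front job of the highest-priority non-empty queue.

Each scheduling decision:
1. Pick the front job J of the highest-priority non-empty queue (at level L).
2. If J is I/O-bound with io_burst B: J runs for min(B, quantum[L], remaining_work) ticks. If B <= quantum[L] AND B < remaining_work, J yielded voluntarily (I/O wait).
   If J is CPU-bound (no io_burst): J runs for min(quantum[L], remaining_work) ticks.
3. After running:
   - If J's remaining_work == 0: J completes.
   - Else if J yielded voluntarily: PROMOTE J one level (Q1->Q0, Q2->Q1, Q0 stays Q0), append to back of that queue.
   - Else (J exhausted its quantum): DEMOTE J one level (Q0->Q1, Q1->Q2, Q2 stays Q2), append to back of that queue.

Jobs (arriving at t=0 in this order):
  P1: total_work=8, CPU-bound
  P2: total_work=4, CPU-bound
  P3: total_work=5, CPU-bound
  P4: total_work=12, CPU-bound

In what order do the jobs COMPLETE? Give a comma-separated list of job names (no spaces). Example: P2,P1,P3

t=0-3: P1@Q0 runs 3, rem=5, quantum used, demote→Q1. Q0=[P2,P3,P4] Q1=[P1] Q2=[]
t=3-6: P2@Q0 runs 3, rem=1, quantum used, demote→Q1. Q0=[P3,P4] Q1=[P1,P2] Q2=[]
t=6-9: P3@Q0 runs 3, rem=2, quantum used, demote→Q1. Q0=[P4] Q1=[P1,P2,P3] Q2=[]
t=9-12: P4@Q0 runs 3, rem=9, quantum used, demote→Q1. Q0=[] Q1=[P1,P2,P3,P4] Q2=[]
t=12-17: P1@Q1 runs 5, rem=0, completes. Q0=[] Q1=[P2,P3,P4] Q2=[]
t=17-18: P2@Q1 runs 1, rem=0, completes. Q0=[] Q1=[P3,P4] Q2=[]
t=18-20: P3@Q1 runs 2, rem=0, completes. Q0=[] Q1=[P4] Q2=[]
t=20-25: P4@Q1 runs 5, rem=4, quantum used, demote→Q2. Q0=[] Q1=[] Q2=[P4]
t=25-29: P4@Q2 runs 4, rem=0, completes. Q0=[] Q1=[] Q2=[]

Answer: P1,P2,P3,P4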